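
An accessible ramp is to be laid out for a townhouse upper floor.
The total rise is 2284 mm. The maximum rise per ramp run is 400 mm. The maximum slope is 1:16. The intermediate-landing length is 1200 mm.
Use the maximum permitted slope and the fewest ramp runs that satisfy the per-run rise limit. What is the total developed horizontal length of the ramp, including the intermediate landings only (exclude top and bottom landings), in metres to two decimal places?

At most 400 each: 2284/400 = 5.71, giving 6 ramp runs. That means 5 intermediate landings.
Horizontal run for 2284 mm of rise at 1:16 is 2284 × 16 = 36544 mm.
5 intermediate landings contribute 5 × 1200 = 6000 mm.
Total developed length = 36544 + 6000 = 42544 mm.
= 42.54 m.

42.54 m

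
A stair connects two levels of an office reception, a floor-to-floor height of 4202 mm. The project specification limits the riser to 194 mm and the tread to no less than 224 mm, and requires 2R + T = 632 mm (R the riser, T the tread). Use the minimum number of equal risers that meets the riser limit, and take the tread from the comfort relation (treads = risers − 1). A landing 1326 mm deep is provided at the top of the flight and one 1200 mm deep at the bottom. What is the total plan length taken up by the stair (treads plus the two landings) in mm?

7776 mm

At most 194 each: 4202/194 = 21.66, giving 22 risers.
Each riser is 4202/22 = 191 mm (≤ 194 mm).
From 2R + T = 632: T = 632 − 382 = 250 mm.
22 risers give 21 treads; going = 21 × 250 = 5250 mm.
Add landings: 5250 + 1326 + 1200 = 7776 mm.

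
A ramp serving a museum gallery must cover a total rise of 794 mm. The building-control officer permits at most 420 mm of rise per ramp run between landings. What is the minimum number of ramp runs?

⌈794/420⌉ = 2 ramp runs.

2 runs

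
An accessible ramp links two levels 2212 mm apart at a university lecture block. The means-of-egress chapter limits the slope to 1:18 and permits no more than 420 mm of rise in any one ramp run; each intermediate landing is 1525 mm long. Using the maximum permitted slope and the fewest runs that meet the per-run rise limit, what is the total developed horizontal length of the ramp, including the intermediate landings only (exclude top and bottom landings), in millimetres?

2212 / 420 = 5.27, so 6 ramp runs are needed. That means 5 intermediate landings.
Ramp run (horizontal) at 1:18: 2212 × 18 = 39816 mm.
Intermediate landings: 5 × 1525 = 7625 mm.
Developed length = 39816 + 7625 = 47441 mm.

47441 mm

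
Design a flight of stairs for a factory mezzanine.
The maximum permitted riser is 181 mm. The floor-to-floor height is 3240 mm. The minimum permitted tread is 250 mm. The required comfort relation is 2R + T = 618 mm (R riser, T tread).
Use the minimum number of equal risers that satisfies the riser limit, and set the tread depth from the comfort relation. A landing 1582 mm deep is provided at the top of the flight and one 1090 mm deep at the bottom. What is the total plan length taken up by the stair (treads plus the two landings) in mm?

⌈3240/181⌉ = 18 risers.
Each riser is 3240/18 = 180 mm (≤ 181 mm).
Tread T = 618 − 2 × 180 = 258 mm (≥ 250 mm).
Treads = 18 − 1 = 17; going = 17 × 258 = 4386 mm.
Enclosure = 4386 + 1582 + 1090 = 7058 mm.

7058 mm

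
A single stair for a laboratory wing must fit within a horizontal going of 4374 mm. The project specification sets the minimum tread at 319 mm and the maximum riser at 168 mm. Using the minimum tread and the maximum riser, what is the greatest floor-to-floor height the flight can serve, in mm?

Treads that fit: ⌊4374 / 319⌋ = 13.
Risers = treads + 1 = 14.
Maximum height = 14 × 168 = 2352 mm.

2352 mm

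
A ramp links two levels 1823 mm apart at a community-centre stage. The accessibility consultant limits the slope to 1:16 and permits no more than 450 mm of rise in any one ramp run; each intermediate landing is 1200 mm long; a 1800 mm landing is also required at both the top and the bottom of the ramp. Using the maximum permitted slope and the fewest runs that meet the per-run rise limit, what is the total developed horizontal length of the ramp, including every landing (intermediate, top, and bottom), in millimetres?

37568 mm

1823 / 450 = 4.05, so 5 ramp runs are needed. That means 4 intermediate landings.
Horizontal run for 1823 mm of rise at 1:16 is 1823 × 16 = 29168 mm.
Intermediate landings: 4 × 1200 = 4800 mm.
Top and bottom landings: 2 × 1800 = 3600 mm.
Total = 29168 + 4800 + 3600 = 37568 mm.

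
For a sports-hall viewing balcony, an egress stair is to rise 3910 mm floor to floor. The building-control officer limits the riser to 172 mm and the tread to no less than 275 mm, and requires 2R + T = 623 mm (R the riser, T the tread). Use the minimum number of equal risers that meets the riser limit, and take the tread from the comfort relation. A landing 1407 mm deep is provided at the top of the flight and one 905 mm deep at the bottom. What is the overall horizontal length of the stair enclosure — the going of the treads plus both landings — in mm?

8538 mm

3910 / 172 = 22.733 → round up to 23 risers.
Each riser is 3910/23 = 170 mm (≤ 172 mm).
Tread T = 623 − 2 × 170 = 283 mm (≥ 275 mm).
23 risers give 22 treads; going = 22 × 283 = 6226 mm.
Add landings: 6226 + 1407 + 905 = 8538 mm.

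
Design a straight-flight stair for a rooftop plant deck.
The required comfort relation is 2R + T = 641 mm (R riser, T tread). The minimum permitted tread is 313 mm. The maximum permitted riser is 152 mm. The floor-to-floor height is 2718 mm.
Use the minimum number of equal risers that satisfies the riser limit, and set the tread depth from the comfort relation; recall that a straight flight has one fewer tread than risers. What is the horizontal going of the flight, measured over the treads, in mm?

At most 152 each: 2718/152 = 17.88, giving 18 risers.
R = 2718 ÷ 18 = 151 mm.
T = 641 − 2·151 = 339 mm, which satisfies the 313 mm minimum.
Going = (18 − 1) × 339 = 5763 mm.

5763 mm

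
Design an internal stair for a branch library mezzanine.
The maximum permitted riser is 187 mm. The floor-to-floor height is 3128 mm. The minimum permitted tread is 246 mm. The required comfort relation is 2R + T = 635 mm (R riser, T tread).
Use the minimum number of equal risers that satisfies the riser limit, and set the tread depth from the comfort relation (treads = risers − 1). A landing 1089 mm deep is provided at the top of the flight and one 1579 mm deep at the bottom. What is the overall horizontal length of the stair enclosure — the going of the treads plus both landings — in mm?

At most 187 each: 3128/187 = 16.73, giving 17 risers.
Riser R = 3128 / 17 = 184 mm, within the 187 mm limit.
T = 635 − 2·184 = 267 mm, which satisfies the 246 mm minimum.
Going = (17 − 1) × 267 = 4272 mm.
Add landings: 4272 + 1089 + 1579 = 6940 mm.

6940 mm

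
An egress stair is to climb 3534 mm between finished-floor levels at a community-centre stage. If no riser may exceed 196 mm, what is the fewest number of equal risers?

At most 196 each: 3534/196 = 18.03, giving 19 risers.

19 risers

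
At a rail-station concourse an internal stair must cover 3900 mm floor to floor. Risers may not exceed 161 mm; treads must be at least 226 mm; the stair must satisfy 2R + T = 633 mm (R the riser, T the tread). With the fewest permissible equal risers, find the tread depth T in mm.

321 mm

3900 / 161 = 24.22, so 25 risers are needed.
R = 3900 ÷ 25 = 156 mm.
T = 633 − 2·156 = 321 mm, which satisfies the 226 mm minimum.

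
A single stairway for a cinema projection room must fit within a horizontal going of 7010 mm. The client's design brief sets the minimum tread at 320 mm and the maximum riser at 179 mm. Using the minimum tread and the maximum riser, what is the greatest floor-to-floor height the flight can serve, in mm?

Treads that fit: ⌊7010 / 320⌋ = 21.
Risers = treads + 1 = 22.
Maximum height = 22 × 179 = 3938 mm.

3938 mm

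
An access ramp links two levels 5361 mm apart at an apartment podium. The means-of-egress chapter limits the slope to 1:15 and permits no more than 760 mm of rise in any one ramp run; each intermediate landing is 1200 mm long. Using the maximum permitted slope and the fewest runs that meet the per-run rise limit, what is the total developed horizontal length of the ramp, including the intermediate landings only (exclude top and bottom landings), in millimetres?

88815 mm

At most 760 each: 5361/760 = 7.05, giving 8 ramp runs. That means 7 intermediate landings.
Horizontal run for 5361 mm of rise at 1:15 is 5361 × 15 = 80415 mm.
7 intermediate landings contribute 7 × 1200 = 8400 mm.
Developed length = 80415 + 8400 = 88815 mm.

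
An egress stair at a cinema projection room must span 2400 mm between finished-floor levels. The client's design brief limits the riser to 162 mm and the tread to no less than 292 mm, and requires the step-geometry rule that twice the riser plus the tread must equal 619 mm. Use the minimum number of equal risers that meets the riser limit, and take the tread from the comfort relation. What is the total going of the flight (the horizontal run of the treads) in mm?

4186 mm

2400 / 162 = 14.815 → round up to 15 risers.
Each riser is 2400/15 = 160 mm (≤ 162 mm).
From 2R + T = 619: T = 619 − 320 = 299 mm.
Going = (15 − 1) × 299 = 4186 mm.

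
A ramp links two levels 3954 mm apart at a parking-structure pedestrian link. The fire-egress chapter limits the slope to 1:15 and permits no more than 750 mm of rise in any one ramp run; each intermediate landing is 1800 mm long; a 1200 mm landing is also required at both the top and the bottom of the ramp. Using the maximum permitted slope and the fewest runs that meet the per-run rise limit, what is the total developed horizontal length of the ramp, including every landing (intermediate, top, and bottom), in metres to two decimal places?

70.71 m

3954 / 750 = 5.27, so 6 ramp runs are needed. That means 5 intermediate landings.
Horizontal run for 3954 mm of rise at 1:15 is 3954 × 15 = 59310 mm.
Intermediate landings: 5 × 1800 = 9000 mm.
Top and bottom landings: 2 × 1200 = 2400 mm.
Total = 59310 + 9000 + 2400 = 70710 mm.
= 70.71 m.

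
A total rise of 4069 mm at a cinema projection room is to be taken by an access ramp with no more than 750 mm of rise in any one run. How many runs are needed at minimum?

4069 / 750 = 5.425 → round up to 6 ramp runs.

6 runs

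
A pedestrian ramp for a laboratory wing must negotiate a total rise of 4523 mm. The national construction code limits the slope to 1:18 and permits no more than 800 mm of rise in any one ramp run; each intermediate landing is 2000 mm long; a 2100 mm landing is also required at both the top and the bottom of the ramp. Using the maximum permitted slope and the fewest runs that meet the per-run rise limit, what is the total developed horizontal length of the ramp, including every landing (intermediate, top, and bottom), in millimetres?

95614 mm

4523 / 800 = 5.65, so 6 ramp runs are needed. That means 5 intermediate landings.
Horizontal run for 4523 mm of rise at 1:18 is 4523 × 18 = 81414 mm.
Intermediate landings: 5 × 2000 = 10000 mm.
Top and bottom landings: 2 × 2100 = 4200 mm.
Total = 81414 + 10000 + 4200 = 95614 mm.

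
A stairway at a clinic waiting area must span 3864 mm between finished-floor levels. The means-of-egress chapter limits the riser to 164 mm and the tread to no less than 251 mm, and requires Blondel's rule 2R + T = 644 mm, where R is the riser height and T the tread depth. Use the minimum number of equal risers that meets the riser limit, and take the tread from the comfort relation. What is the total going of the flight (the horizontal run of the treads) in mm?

3864 / 164 = 23.561 → round up to 24 risers.
Riser R = 3864 / 24 = 161 mm, within the 164 mm limit.
From 2R + T = 644: T = 644 − 322 = 322 mm.
24 risers give 23 treads; going = 23 × 322 = 7406 mm.

7406 mm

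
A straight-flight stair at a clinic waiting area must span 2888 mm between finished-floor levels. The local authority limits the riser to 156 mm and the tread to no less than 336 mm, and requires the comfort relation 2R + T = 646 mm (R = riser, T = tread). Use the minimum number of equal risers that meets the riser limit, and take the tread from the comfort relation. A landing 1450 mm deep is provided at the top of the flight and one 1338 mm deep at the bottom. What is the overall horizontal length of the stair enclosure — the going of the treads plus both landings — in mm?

2888 / 156 = 18.513 → round up to 19 risers.
R = 2888 ÷ 19 = 152 mm.
Tread T = 646 − 2 × 152 = 342 mm (≥ 336 mm).
19 risers give 18 treads; going = 18 × 342 = 6156 mm.
Add landings: 6156 + 1450 + 1338 = 8944 mm.

8944 mm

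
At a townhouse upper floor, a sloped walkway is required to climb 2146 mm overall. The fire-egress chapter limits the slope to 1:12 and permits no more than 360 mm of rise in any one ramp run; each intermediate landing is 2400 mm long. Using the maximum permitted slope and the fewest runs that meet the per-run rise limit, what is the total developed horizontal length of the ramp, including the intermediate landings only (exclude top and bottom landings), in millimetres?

37752 mm

At most 360 each: 2146/360 = 5.96, giving 6 ramp runs. That means 5 intermediate landings.
Horizontal run for 2146 mm of rise at 1:12 is 2146 × 12 = 25752 mm.
Intermediate landings: 5 × 2400 = 12000 mm.
Total developed length = 25752 + 12000 = 37752 mm.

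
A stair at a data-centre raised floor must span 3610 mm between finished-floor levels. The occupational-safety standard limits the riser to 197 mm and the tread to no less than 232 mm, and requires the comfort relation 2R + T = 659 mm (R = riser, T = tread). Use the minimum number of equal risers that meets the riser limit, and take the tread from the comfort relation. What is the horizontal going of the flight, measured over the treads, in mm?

5022 mm

3610 / 197 = 18.32, so 19 risers are needed.
Each riser is 3610/19 = 190 mm (≤ 197 mm).
From 2R + T = 659: T = 659 − 380 = 279 mm.
Going = (19 − 1) × 279 = 5022 mm.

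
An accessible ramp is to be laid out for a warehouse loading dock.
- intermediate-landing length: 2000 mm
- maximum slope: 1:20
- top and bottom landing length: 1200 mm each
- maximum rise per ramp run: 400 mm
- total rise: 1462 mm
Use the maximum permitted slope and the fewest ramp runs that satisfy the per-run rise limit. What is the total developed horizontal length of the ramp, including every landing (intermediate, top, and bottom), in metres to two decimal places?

37.64 m

At most 400 each: 1462/400 = 3.65, giving 4 ramp runs. That means 3 intermediate landings.
Horizontal run for 1462 mm of rise at 1:20 is 1462 × 20 = 29240 mm.
Intermediate landings: 3 × 2000 = 6000 mm.
Top and bottom landings: 2 × 1200 = 2400 mm.
Total = 29240 + 6000 + 2400 = 37640 mm.
= 37.64 m.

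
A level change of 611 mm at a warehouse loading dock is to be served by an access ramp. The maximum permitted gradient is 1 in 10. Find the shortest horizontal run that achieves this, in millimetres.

6110 mm

Run = rise × 10 = 611 × 10 = 6110 mm.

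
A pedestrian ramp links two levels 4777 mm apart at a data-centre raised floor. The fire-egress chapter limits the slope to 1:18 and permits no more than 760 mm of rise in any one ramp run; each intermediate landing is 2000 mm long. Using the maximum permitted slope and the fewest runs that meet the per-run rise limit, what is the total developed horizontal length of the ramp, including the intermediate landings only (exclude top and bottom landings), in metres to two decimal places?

⌈4777/760⌉ = 7 ramp runs. That means 6 intermediate landings.
Horizontal run for 4777 mm of rise at 1:18 is 4777 × 18 = 85986 mm.
6 intermediate landings contribute 6 × 2000 = 12000 mm.
Developed length = 85986 + 12000 = 97986 mm.
= 97.99 m.

97.99 m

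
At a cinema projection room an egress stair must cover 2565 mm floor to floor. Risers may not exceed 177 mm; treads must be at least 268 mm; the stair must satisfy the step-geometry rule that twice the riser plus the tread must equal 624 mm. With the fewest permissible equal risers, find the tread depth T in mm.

At most 177 each: 2565/177 = 14.49, giving 15 risers.
Riser R = 2565 / 15 = 171 mm, within the 177 mm limit.
T = 624 − 2·171 = 282 mm, which satisfies the 268 mm minimum.

282 mm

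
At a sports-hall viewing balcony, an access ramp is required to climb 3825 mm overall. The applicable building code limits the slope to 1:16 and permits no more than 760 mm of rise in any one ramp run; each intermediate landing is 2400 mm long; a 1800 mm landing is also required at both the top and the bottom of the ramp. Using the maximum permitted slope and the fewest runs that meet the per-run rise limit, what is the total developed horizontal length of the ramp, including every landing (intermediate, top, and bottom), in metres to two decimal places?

76.80 m

At most 760 each: 3825/760 = 5.03, giving 6 ramp runs. That means 5 intermediate landings.
Horizontal run for 3825 mm of rise at 1:16 is 3825 × 16 = 61200 mm.
Intermediate landings: 5 × 2400 = 12000 mm.
Top and bottom landings: 2 × 1800 = 3600 mm.
Total = 61200 + 12000 + 3600 = 76800 mm.
= 76.80 m.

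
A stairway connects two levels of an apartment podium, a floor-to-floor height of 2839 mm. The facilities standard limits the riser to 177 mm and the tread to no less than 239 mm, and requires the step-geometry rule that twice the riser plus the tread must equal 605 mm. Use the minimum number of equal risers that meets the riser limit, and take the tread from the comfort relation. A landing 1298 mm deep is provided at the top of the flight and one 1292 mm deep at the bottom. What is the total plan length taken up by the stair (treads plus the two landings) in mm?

At most 177 each: 2839/177 = 16.04, giving 17 risers.
Riser R = 2839 / 17 = 167 mm, within the 177 mm limit.
Tread T = 605 − 2 × 167 = 271 mm (≥ 239 mm).
17 risers give 16 treads; going = 16 × 271 = 4336 mm.
Add landings: 4336 + 1298 + 1292 = 6926 mm.

6926 mm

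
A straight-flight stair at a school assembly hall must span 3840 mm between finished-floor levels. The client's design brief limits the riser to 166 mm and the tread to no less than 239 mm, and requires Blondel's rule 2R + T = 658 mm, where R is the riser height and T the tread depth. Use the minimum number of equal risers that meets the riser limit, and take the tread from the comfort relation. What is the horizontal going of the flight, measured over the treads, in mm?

7774 mm

⌈3840/166⌉ = 24 risers.
Each riser is 3840/24 = 160 mm (≤ 166 mm).
T = 658 − 2·160 = 338 mm, which satisfies the 239 mm minimum.
Going = (24 − 1) × 338 = 7774 mm.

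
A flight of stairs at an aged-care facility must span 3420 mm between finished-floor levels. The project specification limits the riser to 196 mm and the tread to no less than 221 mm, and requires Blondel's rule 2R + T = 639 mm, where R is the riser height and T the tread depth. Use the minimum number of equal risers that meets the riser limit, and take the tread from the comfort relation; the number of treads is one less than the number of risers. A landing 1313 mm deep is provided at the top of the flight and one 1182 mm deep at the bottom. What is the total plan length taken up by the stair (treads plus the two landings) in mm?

6898 mm

3420 / 196 = 17.449 → round up to 18 risers.
R = 3420 ÷ 18 = 190 mm.
T = 639 − 2·190 = 259 mm, which satisfies the 221 mm minimum.
Treads = 18 − 1 = 17; going = 17 × 259 = 4403 mm.
Add landings: 4403 + 1313 + 1182 = 6898 mm.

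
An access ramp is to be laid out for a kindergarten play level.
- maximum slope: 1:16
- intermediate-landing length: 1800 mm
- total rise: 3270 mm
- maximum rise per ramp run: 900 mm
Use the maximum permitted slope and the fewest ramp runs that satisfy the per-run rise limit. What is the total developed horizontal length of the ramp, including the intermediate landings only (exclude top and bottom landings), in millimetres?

57720 mm

3270 / 900 = 3.633 → round up to 4 ramp runs. That means 3 intermediate landings.
Ramp run (horizontal) at 1:16: 3270 × 16 = 52320 mm.
Intermediate landings: 3 × 1800 = 5400 mm.
Total developed length = 52320 + 5400 = 57720 mm.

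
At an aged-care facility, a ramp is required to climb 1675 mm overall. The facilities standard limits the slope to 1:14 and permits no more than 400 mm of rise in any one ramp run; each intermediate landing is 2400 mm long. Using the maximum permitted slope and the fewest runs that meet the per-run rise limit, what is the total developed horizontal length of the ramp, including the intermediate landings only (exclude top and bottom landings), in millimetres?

At most 400 each: 1675/400 = 4.19, giving 5 ramp runs. That means 4 intermediate landings.
Ramp run (horizontal) at 1:14: 1675 × 14 = 23450 mm.
Intermediate landings: 4 × 2400 = 9600 mm.
Developed length = 23450 + 9600 = 33050 mm.

33050 mm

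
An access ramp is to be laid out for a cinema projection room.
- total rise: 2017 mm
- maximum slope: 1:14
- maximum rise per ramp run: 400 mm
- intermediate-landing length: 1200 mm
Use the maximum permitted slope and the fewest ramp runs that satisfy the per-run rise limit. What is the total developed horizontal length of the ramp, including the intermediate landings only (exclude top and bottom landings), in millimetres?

34238 mm

⌈2017/400⌉ = 6 ramp runs. That means 5 intermediate landings.
Horizontal run for 2017 mm of rise at 1:14 is 2017 × 14 = 28238 mm.
Intermediate landings: 5 × 1200 = 6000 mm.
Total developed length = 28238 + 6000 = 34238 mm.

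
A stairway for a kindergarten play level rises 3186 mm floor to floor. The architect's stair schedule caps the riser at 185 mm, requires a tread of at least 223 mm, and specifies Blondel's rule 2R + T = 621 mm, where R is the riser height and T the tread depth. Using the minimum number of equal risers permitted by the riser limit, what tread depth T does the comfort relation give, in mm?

⌈3186/185⌉ = 18 risers.
R = 3186 ÷ 18 = 177 mm.
T = 621 − 2·177 = 267 mm, which satisfies the 223 mm minimum.

267 mm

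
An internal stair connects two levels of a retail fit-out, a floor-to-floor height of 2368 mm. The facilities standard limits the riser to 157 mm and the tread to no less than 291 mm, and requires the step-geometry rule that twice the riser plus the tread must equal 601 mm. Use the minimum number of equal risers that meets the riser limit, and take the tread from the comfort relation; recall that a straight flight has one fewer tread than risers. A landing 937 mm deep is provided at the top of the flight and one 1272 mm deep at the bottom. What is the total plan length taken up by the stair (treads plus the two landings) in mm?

6784 mm

⌈2368/157⌉ = 16 risers.
R = 2368 ÷ 16 = 148 mm.
T = 601 − 2·148 = 305 mm, which satisfies the 291 mm minimum.
Treads = 16 − 1 = 15; going = 15 × 305 = 4575 mm.
Enclosure = 4575 + 937 + 1272 = 6784 mm.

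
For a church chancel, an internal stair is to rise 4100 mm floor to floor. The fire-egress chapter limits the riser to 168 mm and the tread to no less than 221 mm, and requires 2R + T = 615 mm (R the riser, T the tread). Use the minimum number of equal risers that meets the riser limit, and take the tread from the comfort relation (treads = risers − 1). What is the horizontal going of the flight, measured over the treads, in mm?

6888 mm

At most 168 each: 4100/168 = 24.40, giving 25 risers.
R = 4100 ÷ 25 = 164 mm.
From 2R + T = 615: T = 615 − 328 = 287 mm.
Treads = 25 − 1 = 24; going = 24 × 287 = 6888 mm.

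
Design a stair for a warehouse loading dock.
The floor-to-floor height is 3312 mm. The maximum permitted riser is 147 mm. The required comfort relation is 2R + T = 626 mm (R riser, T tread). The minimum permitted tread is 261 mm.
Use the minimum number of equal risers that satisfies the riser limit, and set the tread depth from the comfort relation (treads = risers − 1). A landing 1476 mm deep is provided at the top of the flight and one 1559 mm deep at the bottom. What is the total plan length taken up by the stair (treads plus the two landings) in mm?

3312 / 147 = 22.531 → round up to 23 risers.
Riser R = 3312 / 23 = 144 mm, within the 147 mm limit.
T = 626 − 2·144 = 338 mm, which satisfies the 261 mm minimum.
Going = (23 − 1) × 338 = 7436 mm.
Add landings: 7436 + 1476 + 1559 = 10471 mm.

10471 mm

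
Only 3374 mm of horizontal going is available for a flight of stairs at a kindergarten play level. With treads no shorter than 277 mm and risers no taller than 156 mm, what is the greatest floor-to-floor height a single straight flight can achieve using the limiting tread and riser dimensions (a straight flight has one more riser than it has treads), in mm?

2028 mm

3374 / 277 = 12.18, so 12 treads fit.
Risers = treads + 1 = 13.
Maximum height = 13 × 156 = 2028 mm.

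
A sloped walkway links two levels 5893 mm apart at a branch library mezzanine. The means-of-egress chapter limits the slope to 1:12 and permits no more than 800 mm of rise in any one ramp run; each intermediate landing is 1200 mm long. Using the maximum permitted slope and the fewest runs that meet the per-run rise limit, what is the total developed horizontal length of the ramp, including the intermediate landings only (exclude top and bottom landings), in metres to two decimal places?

⌈5893/800⌉ = 8 ramp runs. That means 7 intermediate landings.
Horizontal run for 5893 mm of rise at 1:12 is 5893 × 12 = 70716 mm.
Intermediate landings: 7 × 1200 = 8400 mm.
Total developed length = 70716 + 8400 = 79116 mm.
= 79.12 m.

79.12 m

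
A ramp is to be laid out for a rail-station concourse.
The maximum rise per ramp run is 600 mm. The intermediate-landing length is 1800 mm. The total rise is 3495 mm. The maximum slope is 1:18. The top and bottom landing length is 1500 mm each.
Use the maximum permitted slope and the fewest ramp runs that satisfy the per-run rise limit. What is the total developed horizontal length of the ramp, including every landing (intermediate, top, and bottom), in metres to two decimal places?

74.91 m

3495 / 600 = 5.83, so 6 ramp runs are needed. That means 5 intermediate landings.
Ramp run (horizontal) at 1:18: 3495 × 18 = 62910 mm.
Intermediate landings: 5 × 1800 = 9000 mm.
Top and bottom landings: 2 × 1500 = 3000 mm.
Total = 62910 + 9000 + 3000 = 74910 mm.
= 74.91 m.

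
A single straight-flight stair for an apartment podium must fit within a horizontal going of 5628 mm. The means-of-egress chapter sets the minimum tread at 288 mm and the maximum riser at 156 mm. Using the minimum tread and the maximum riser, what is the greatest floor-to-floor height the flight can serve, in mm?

3120 mm

Treads that fit: ⌊5628 / 288⌋ = 19.
Risers = treads + 1 = 20.
Maximum height = 20 × 156 = 3120 mm.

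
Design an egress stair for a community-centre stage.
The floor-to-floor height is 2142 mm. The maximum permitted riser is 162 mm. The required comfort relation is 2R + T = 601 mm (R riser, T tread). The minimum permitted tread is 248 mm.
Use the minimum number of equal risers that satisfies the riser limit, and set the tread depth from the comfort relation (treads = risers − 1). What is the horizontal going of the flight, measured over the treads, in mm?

2142 / 162 = 13.22, so 14 risers are needed.
R = 2142 ÷ 14 = 153 mm.
T = 601 − 2·153 = 295 mm, which satisfies the 248 mm minimum.
Going = (14 − 1) × 295 = 3835 mm.

3835 mm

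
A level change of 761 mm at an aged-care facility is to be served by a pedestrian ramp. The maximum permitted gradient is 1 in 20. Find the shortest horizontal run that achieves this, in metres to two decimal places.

15.22 m

Run = rise × 20 = 761 × 20 = 15220 mm.
15220 mm = 15.22 m.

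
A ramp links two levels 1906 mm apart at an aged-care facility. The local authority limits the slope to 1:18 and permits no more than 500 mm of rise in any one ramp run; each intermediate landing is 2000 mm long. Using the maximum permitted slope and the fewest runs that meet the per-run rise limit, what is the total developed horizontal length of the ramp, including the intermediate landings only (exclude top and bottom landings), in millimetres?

At most 500 each: 1906/500 = 3.81, giving 4 ramp runs. That means 3 intermediate landings.
Ramp run (horizontal) at 1:18: 1906 × 18 = 34308 mm.
Intermediate landings: 3 × 2000 = 6000 mm.
Total developed length = 34308 + 6000 = 40308 mm.

40308 mm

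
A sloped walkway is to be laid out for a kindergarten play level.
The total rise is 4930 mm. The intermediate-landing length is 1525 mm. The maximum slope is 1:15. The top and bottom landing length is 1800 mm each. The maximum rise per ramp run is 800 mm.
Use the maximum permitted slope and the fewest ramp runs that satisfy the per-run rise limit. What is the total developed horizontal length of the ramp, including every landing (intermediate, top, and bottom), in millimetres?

4930 / 800 = 6.16, so 7 ramp runs are needed. That means 6 intermediate landings.
Ramp run (horizontal) at 1:15: 4930 × 15 = 73950 mm.
6 intermediate landings contribute 6 × 1525 = 9150 mm.
Top and bottom landings: 2 × 1800 = 3600 mm.
Total = 73950 + 9150 + 3600 = 86700 mm.

86700 mm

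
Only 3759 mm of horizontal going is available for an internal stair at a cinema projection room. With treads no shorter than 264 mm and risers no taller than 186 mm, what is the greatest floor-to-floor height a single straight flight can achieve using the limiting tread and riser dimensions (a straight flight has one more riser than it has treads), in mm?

2790 mm

3759 / 264 = 14.24, so 14 treads fit.
Risers = treads + 1 = 15.
Maximum height = 15 × 186 = 2790 mm.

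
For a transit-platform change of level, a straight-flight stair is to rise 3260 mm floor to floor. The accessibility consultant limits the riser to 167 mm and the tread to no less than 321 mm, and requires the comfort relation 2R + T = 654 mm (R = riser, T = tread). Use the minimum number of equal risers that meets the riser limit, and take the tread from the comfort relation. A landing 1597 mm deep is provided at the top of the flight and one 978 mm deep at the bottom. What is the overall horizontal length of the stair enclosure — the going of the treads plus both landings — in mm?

8807 mm

⌈3260/167⌉ = 20 risers.
Each riser is 3260/20 = 163 mm (≤ 167 mm).
T = 654 − 2·163 = 328 mm, which satisfies the 321 mm minimum.
Going = (20 − 1) × 328 = 6232 mm.
Enclosure = 6232 + 1597 + 978 = 8807 mm.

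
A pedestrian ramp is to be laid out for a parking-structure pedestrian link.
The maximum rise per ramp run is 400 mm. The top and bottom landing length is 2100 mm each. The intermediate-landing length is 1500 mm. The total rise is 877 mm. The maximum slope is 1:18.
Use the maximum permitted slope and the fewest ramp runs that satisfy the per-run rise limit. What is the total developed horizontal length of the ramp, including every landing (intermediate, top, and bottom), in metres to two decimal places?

22.99 m

877 / 400 = 2.192 → round up to 3 ramp runs. That means 2 intermediate landings.
Ramp run (horizontal) at 1:18: 877 × 18 = 15786 mm.
2 intermediate landings contribute 2 × 1500 = 3000 mm.
Top and bottom landings: 2 × 2100 = 4200 mm.
Total = 15786 + 3000 + 4200 = 22986 mm.
= 22.99 m.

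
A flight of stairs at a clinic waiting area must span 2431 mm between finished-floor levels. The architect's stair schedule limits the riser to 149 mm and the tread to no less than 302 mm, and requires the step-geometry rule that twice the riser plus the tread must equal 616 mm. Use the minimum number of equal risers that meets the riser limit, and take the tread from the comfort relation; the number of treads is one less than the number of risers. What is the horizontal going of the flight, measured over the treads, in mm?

5280 mm

⌈2431/149⌉ = 17 risers.
R = 2431 ÷ 17 = 143 mm.
Tread T = 616 − 2 × 143 = 330 mm (≥ 302 mm).
Going = (17 − 1) × 330 = 5280 mm.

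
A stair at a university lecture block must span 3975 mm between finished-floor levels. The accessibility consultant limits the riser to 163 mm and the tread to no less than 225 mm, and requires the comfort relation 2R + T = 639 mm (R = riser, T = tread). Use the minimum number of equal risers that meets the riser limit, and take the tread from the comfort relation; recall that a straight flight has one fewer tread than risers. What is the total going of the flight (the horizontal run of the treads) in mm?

7704 mm

3975 / 163 = 24.387 → round up to 25 risers.
Riser R = 3975 / 25 = 159 mm, within the 163 mm limit.
T = 639 − 2·159 = 321 mm, which satisfies the 225 mm minimum.
Going = (25 − 1) × 321 = 7704 mm.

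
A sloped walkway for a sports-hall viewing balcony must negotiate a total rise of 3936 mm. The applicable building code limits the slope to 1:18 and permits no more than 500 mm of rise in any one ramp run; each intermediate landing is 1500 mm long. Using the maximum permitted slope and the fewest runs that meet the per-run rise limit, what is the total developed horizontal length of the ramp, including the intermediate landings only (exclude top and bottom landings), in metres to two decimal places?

81.35 m

⌈3936/500⌉ = 8 ramp runs. That means 7 intermediate landings.
Ramp run (horizontal) at 1:18: 3936 × 18 = 70848 mm.
7 intermediate landings contribute 7 × 1500 = 10500 mm.
Developed length = 70848 + 10500 = 81348 mm.
= 81.35 m.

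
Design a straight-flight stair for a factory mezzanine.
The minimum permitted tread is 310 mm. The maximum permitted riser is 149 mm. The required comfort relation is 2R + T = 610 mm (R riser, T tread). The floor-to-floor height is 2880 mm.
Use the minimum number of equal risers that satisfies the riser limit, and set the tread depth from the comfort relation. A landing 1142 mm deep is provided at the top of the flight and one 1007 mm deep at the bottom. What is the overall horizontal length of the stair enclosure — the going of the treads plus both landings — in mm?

2880 / 149 = 19.329 → round up to 20 risers.
Each riser is 2880/20 = 144 mm (≤ 149 mm).
T = 610 − 2·144 = 322 mm, which satisfies the 310 mm minimum.
Treads = 20 − 1 = 19; going = 19 × 322 = 6118 mm.
Enclosure = 6118 + 1142 + 1007 = 8267 mm.

8267 mm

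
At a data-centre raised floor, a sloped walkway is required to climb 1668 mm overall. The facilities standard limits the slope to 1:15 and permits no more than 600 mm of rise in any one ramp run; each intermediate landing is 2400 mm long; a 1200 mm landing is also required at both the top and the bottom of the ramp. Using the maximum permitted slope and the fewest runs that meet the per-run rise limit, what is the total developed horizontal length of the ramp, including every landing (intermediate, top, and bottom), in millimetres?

32220 mm

⌈1668/600⌉ = 3 ramp runs. That means 2 intermediate landings.
Horizontal run for 1668 mm of rise at 1:15 is 1668 × 15 = 25020 mm.
2 intermediate landings contribute 2 × 2400 = 4800 mm.
Top and bottom landings: 2 × 1200 = 2400 mm.
Total = 25020 + 4800 + 2400 = 32220 mm.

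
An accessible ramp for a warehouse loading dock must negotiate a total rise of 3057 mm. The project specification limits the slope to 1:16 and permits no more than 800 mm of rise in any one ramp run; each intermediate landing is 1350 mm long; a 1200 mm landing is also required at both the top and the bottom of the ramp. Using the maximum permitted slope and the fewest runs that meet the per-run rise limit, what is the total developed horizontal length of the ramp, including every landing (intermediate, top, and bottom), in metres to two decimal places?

55.36 m

At most 800 each: 3057/800 = 3.82, giving 4 ramp runs. That means 3 intermediate landings.
Horizontal run for 3057 mm of rise at 1:16 is 3057 × 16 = 48912 mm.
3 intermediate landings contribute 3 × 1350 = 4050 mm.
Top and bottom landings: 2 × 1200 = 2400 mm.
Total = 48912 + 4050 + 2400 = 55362 mm.
= 55.36 m.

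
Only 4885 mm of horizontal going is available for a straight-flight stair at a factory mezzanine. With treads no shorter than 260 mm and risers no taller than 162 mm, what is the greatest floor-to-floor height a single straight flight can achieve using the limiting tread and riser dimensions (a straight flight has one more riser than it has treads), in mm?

3078 mm

4885 / 260 = 18.79, so 18 treads fit.
Risers = treads + 1 = 19.
Maximum height = 19 × 162 = 3078 mm.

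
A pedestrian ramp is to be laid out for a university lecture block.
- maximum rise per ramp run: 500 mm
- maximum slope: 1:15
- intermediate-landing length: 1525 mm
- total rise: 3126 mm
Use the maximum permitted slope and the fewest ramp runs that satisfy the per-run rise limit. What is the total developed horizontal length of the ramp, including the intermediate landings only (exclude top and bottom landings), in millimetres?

56040 mm

3126 / 500 = 6.252 → round up to 7 ramp runs. That means 6 intermediate landings.
Horizontal run for 3126 mm of rise at 1:15 is 3126 × 15 = 46890 mm.
Intermediate landings: 6 × 1525 = 9150 mm.
Total developed length = 46890 + 9150 = 56040 mm.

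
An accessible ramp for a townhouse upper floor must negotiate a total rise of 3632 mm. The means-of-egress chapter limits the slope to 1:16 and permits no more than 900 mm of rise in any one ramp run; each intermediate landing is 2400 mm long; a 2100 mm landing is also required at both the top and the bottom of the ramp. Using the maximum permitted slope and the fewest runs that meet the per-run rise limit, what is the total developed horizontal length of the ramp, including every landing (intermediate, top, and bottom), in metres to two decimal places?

3632 / 900 = 4.036 → round up to 5 ramp runs. That means 4 intermediate landings.
Ramp run (horizontal) at 1:16: 3632 × 16 = 58112 mm.
Intermediate landings: 4 × 2400 = 9600 mm.
Top and bottom landings: 2 × 2100 = 4200 mm.
Total = 58112 + 9600 + 4200 = 71912 mm.
= 71.91 m.

71.91 m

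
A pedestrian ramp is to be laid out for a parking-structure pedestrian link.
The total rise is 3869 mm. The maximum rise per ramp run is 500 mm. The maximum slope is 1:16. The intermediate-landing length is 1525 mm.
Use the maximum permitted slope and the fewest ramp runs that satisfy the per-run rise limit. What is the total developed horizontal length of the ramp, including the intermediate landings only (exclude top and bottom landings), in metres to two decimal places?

72.58 m

At most 500 each: 3869/500 = 7.74, giving 8 ramp runs. That means 7 intermediate landings.
Ramp run (horizontal) at 1:16: 3869 × 16 = 61904 mm.
7 intermediate landings contribute 7 × 1525 = 10675 mm.
Developed length = 61904 + 10675 = 72579 mm.
= 72.58 m.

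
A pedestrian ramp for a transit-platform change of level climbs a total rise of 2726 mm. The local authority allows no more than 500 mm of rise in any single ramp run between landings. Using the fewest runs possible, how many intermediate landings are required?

5 intermediate landings

⌈2726/500⌉ = 6 ramp runs.
6 runs are separated by 5 intermediate landings.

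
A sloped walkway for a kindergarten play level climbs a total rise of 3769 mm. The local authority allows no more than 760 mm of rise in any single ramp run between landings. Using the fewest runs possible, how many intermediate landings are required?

4 intermediate landings

3769 / 760 = 4.96, so 5 ramp runs are needed.
5 runs are separated by 4 intermediate landings.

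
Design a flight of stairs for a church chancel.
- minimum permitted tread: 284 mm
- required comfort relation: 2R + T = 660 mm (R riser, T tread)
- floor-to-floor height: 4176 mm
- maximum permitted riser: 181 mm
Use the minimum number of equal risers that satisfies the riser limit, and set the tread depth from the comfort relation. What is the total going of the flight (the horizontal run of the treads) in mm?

4176 / 181 = 23.072 → round up to 24 risers.
Each riser is 4176/24 = 174 mm (≤ 181 mm).
T = 660 − 2·174 = 312 mm, which satisfies the 284 mm minimum.
Treads = 24 − 1 = 23; going = 23 × 312 = 7176 mm.

7176 mm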